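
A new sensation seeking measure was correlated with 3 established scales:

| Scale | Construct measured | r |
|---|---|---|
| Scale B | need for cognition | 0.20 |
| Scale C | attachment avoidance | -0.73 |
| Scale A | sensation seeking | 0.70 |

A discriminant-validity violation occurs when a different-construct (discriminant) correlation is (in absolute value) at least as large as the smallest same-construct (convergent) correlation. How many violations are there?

Convergent (same construct = sensation seeking): Scale A.
Smallest convergent = 0.70. Discriminant |r|: 0.20, 0.73; count ≥ 0.70 → 1.

1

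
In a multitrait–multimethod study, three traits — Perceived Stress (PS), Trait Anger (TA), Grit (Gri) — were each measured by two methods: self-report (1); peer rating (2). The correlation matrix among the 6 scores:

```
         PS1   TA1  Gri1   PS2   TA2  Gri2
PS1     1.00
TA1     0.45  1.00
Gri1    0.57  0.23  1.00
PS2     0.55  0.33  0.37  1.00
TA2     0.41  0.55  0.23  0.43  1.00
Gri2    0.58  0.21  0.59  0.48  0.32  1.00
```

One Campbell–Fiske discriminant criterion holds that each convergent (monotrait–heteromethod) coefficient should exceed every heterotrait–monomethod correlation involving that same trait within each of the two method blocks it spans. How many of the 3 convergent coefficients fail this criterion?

1

Checking each validity diagonal entry against its comparison values:
PS (methods 1·2): 0.55 vs {0.45, 0.43, 0.57, 0.48} → fail.
TA (methods 1·2): 0.55 vs {0.45, 0.43, 0.23, 0.32} → pass.
Gri (methods 1·2): 0.59 vs {0.57, 0.48, 0.23, 0.32} → pass.
1 of 3 fail.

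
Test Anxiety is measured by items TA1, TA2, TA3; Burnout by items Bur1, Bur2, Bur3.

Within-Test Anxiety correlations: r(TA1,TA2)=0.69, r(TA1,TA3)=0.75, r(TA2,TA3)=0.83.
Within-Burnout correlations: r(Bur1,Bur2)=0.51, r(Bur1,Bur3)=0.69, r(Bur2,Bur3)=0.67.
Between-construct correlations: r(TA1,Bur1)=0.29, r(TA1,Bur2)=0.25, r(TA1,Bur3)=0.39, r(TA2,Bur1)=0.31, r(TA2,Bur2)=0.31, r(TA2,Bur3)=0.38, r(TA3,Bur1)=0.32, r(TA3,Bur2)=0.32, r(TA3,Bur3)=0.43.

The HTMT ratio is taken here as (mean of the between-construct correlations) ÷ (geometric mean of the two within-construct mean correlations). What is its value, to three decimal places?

Mean heterotrait r = 3.00/9 = 0.3333.
Mean within-TA = 2.27/3 = 0.7567; mean within-Bur = 1.87/3 = 0.6233.
Geometric mean = √(0.7567 × 0.6233) = 0.6868.
HTMT = 0.3333 / 0.6868 = 0.485.

0.485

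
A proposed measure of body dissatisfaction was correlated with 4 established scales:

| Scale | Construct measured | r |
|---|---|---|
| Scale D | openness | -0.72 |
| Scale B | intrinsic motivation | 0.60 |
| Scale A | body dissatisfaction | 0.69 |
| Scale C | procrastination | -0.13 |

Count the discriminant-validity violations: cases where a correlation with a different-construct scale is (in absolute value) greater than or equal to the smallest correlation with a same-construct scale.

Convergent (same construct = body dissatisfaction): Scale A.
Smallest convergent = 0.69. Discriminant |r|: 0.72, 0.60, 0.13; count ≥ 0.69 → 1.

1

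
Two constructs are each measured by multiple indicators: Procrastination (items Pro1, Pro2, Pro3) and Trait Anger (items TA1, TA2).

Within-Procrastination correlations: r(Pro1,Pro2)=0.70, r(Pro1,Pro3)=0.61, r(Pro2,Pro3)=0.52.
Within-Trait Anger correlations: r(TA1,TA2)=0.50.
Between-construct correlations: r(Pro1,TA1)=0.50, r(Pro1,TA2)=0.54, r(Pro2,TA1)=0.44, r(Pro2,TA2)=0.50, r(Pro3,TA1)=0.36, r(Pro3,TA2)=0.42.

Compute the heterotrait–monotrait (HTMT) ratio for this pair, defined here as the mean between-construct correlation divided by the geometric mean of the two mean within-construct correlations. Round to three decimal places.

Mean heterotrait r = 2.76/6 = 0.4600.
Mean within-Pro = 1.83/3 = 0.6100; mean within-TA = 0.50/1 = 0.5000.
Geometric mean = √(0.6100 × 0.5000) = 0.5523.
HTMT = 0.4600 / 0.5523 = 0.833.

0.833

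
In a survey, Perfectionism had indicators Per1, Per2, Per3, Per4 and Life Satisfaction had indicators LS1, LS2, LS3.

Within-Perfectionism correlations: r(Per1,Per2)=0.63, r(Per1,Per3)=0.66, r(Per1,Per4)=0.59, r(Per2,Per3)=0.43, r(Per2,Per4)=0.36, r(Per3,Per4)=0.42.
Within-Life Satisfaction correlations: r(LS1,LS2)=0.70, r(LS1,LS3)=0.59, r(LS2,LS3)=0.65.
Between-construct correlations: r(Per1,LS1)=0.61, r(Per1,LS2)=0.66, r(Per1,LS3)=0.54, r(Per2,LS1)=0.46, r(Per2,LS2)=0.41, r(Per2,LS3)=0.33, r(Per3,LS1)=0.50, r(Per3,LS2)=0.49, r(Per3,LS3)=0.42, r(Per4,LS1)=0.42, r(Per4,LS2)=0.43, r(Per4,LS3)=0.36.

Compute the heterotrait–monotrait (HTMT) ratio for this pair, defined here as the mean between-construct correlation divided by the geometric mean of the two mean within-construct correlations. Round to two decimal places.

0.81

Mean heterotrait r = 5.63/12 = 0.4692.
Mean within-Per = 3.09/6 = 0.5150; mean within-LS = 1.94/3 = 0.6467.
Geometric mean = √(0.5150 × 0.6467) = 0.5771.
HTMT = 0.4692 / 0.5771 = 0.81.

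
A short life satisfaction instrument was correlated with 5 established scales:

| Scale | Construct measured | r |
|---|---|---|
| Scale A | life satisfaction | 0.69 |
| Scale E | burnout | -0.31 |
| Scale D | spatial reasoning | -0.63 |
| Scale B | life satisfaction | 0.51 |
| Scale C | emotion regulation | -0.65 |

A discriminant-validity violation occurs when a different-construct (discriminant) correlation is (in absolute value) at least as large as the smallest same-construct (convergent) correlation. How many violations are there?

Convergent (same construct = life satisfaction): Scale A, Scale B.
Smallest convergent = 0.51. Discriminant |r|: 0.31, 0.63, 0.65; count ≥ 0.51 → 2.

2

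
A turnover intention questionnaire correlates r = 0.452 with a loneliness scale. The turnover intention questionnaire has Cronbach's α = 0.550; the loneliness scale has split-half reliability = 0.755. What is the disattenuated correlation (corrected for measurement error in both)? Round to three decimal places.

r_true = r_obs / √(r_xx · r_yy) = 0.452 / √(0.550 × 0.755) = 0.452 / √0.415250 = 0.452 / 0.6444 ≈ 0.701.

0.701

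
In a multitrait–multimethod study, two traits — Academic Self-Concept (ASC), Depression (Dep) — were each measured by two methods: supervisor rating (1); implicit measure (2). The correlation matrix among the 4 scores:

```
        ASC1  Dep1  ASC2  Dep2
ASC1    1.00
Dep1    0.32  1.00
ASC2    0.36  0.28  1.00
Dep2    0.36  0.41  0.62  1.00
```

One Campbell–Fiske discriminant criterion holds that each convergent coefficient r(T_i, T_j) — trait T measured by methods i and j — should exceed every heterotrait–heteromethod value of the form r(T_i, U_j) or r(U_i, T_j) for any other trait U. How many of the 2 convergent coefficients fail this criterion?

Convergent coefficients and their comparison sets:
ASC (methods 1·2): 0.36 vs {0.36, 0.28} → fail.
Dep (methods 1·2): 0.41 vs {0.28, 0.36} → pass.
1 of 2 fail.

1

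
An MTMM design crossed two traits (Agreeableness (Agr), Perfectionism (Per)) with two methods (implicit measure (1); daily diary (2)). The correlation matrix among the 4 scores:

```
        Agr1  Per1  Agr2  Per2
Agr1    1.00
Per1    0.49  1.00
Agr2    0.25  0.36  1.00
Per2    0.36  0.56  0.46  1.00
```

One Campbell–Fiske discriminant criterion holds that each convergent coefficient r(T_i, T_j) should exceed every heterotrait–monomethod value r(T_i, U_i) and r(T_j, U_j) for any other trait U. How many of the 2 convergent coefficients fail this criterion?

1

Convergent coefficients and their comparison sets:
Agr (methods 1·2): 0.25 vs {0.49, 0.46} → fail.
Per (methods 1·2): 0.56 vs {0.49, 0.46} → pass.
1 of 2 fail.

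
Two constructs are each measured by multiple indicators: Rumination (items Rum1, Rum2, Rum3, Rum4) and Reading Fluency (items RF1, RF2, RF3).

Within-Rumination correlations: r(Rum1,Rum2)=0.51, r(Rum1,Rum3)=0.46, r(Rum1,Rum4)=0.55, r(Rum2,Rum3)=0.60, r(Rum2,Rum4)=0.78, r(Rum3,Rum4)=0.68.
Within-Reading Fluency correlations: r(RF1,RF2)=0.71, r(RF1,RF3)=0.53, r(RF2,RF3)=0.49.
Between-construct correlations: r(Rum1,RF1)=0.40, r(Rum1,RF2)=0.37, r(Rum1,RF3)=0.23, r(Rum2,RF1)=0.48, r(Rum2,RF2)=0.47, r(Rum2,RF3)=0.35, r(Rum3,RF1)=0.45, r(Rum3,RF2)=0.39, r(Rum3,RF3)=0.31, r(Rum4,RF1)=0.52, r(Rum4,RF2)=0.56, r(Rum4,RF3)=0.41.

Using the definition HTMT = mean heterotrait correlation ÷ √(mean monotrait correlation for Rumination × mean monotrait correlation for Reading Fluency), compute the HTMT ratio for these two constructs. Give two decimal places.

0.70

Mean between = 4.94/12 = 0.4117.
Mean within-Rum = 3.58/6 = 0.5967; mean within-RF = 1.73/3 = 0.5767.
Geometric mean = √(0.5967 × 0.5767) = 0.5866.
HTMT = 0.4117 / 0.5866 = 0.70.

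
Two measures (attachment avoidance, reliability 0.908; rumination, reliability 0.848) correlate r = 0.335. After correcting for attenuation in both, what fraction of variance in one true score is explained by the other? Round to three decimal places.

0.146

Disattenuated r = 0.335 / √(0.908 × 0.848) = 0.335 / 0.8775 = 0.3818.
Shared true-score variance = 0.3818² = 0.1458 ≈ 0.146.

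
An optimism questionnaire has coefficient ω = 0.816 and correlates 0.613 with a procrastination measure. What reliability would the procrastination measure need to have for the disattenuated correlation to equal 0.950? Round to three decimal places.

r_true = r_obs / √(r_xx · r_yy) ⇒ 0.950 = 0.613 / √(0.816 · r_yy).
√(0.816 · r_yy) = 0.613 / 0.950 = 0.6453; 0.816 · r_yy = 0.4164; r_yy = 0.4164 / 0.816 ≈ 0.510.

0.510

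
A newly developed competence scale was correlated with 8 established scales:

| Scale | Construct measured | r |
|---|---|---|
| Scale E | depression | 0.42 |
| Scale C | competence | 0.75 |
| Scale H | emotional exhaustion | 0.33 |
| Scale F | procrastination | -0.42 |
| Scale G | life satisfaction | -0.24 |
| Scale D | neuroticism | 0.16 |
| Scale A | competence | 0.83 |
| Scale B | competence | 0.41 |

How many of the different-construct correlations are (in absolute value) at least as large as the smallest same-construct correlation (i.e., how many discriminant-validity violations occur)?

Convergent (same construct = competence): Scale C, Scale A, Scale B.
Smallest convergent = 0.41. Discriminant |r|: 0.42, 0.33, 0.42, 0.24, 0.16; count ≥ 0.41 → 2.

2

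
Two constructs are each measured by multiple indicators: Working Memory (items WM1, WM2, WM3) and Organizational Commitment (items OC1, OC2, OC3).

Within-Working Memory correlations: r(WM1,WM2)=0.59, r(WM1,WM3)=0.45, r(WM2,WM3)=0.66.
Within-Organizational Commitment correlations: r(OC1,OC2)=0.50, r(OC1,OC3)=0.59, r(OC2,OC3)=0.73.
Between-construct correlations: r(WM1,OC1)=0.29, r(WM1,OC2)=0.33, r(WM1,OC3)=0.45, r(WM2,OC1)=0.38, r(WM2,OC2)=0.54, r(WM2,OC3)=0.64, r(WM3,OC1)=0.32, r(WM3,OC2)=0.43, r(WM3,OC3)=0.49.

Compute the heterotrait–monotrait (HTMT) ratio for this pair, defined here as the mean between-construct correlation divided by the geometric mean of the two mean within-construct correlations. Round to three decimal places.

Mean between = 3.87/9 = 0.4300.
Mean within-WM = 1.70/3 = 0.5667; mean within-OC = 1.82/3 = 0.6067.
Geometric mean = √(0.5667 × 0.6067) = 0.5864.
HTMT = 0.4300 / 0.5864 = 0.733.

0.733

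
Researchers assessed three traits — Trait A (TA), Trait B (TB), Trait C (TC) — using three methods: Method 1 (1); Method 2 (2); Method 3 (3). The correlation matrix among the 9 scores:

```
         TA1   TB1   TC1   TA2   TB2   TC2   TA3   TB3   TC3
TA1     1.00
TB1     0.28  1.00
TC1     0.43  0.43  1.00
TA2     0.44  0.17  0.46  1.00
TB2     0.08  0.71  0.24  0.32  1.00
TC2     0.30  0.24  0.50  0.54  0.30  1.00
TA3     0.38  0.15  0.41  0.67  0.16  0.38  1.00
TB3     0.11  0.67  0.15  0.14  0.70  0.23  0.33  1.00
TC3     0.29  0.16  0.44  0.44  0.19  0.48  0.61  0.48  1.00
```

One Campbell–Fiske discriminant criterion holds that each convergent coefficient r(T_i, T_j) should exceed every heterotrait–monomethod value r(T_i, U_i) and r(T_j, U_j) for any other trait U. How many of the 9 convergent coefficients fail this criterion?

5

Convergent coefficients and their comparison sets:
TA (methods 1·2): 0.44 vs {0.28, 0.32, 0.43, 0.54} → fail.
TA (methods 1·3): 0.38 vs {0.28, 0.33, 0.43, 0.61} → fail.
TA (methods 2·3): 0.67 vs {0.32, 0.33, 0.54, 0.61} → pass.
TB (methods 1·2): 0.71 vs {0.28, 0.32, 0.43, 0.30} → pass.
TB (methods 1·3): 0.67 vs {0.28, 0.33, 0.43, 0.48} → pass.
TB (methods 2·3): 0.70 vs {0.32, 0.33, 0.30, 0.48} → pass.
TC (methods 1·2): 0.50 vs {0.43, 0.54, 0.43, 0.30} → fail.
TC (methods 1·3): 0.44 vs {0.43, 0.61, 0.43, 0.48} → fail.
TC (methods 2·3): 0.48 vs {0.54, 0.61, 0.30, 0.48} → fail.
5 of 9 fail.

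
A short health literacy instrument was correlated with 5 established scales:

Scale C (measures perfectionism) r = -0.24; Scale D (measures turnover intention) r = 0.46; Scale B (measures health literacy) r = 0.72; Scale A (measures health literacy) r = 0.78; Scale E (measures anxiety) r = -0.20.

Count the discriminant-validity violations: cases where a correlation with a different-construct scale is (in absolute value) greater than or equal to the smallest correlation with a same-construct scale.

Convergent (same construct = health literacy): Scale B, Scale A.
Smallest convergent = 0.72. Discriminant |r|: 0.24, 0.46, 0.20; count ≥ 0.72 → 0.

0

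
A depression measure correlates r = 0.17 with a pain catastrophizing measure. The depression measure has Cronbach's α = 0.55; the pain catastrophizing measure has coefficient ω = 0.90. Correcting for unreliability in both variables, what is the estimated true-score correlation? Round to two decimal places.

0.24

r_true = r_obs / √(r_xx · r_yy) = 0.17 / √(0.55 × 0.90) = 0.17 / √0.4950 = 0.17 / 0.7036 ≈ 0.24.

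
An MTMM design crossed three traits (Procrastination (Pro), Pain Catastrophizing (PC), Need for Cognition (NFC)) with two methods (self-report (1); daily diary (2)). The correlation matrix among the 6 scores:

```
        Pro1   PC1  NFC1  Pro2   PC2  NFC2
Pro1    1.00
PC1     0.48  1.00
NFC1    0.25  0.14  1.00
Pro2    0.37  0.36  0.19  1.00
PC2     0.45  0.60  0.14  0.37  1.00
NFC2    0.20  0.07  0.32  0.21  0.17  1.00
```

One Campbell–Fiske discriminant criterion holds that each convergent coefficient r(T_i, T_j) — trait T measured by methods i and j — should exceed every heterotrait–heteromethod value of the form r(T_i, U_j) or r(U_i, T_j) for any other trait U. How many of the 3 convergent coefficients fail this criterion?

1

Convergent coefficients and their comparison sets:
Pro (methods 1·2): 0.37 vs {0.45, 0.36, 0.20, 0.19} → fail.
PC (methods 1·2): 0.60 vs {0.36, 0.45, 0.07, 0.14} → pass.
NFC (methods 1·2): 0.32 vs {0.19, 0.20, 0.14, 0.07} → pass.
1 of 3 fail.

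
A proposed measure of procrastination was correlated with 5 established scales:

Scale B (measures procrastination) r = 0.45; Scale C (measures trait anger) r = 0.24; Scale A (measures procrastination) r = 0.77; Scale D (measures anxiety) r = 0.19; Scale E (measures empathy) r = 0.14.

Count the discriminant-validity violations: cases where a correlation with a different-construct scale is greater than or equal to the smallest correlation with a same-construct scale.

Convergent (same construct = procrastination): Scale B, Scale A.
Smallest convergent = 0.45. Discriminant values: 0.24, 0.19, 0.14; count ≥ 0.45 → 0.

0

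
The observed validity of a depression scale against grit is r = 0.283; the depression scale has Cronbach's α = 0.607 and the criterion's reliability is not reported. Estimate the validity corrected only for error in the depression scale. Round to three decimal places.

Single correction: r_c = r_obs / √r_xx = 0.283 / √0.607 = 0.283 / 0.7791 ≈ 0.363.

0.363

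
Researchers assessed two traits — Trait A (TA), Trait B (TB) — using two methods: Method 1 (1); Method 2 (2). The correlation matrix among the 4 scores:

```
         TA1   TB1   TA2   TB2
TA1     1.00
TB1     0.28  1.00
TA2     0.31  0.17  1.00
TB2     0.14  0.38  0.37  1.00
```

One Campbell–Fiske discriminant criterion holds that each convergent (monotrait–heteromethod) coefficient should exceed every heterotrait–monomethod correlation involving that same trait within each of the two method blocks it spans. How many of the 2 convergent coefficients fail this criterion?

Convergent coefficients and their comparison sets:
TA (methods 1·2): 0.31 vs {0.28, 0.37} → fail.
TB (methods 1·2): 0.38 vs {0.28, 0.37} → pass.
1 of 2 fail.

1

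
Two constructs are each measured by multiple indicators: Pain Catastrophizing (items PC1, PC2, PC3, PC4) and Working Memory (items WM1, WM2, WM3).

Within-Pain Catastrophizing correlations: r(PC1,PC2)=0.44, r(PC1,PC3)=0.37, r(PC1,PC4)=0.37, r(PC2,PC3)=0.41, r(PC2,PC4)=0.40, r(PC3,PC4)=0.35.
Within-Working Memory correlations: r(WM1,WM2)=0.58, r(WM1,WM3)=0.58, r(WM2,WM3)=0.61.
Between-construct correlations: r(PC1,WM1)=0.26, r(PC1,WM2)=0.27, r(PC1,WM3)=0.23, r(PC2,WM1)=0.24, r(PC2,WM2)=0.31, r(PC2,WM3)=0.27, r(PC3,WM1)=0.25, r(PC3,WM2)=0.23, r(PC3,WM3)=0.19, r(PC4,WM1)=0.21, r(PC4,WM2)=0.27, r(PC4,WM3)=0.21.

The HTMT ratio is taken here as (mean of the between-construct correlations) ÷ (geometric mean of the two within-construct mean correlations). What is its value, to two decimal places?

Mean between = 2.94/12 = 0.2450.
Mean within-PC = 2.34/6 = 0.3900; mean within-WM = 1.77/3 = 0.5900.
Geometric mean = √(0.3900 × 0.5900) = 0.4797.
HTMT = 0.2450 / 0.4797 = 0.51.

0.51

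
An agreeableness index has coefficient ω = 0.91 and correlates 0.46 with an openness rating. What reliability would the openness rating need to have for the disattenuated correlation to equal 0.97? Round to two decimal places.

0.25

r_true = r_obs / √(r_xx · r_yy) ⇒ 0.97 = 0.46 / √(0.91 · r_yy).
√(0.91 · r_yy) = 0.46 / 0.97 = 0.4742; 0.91 · r_yy = 0.2249; r_yy = 0.2249 / 0.91 ≈ 0.25.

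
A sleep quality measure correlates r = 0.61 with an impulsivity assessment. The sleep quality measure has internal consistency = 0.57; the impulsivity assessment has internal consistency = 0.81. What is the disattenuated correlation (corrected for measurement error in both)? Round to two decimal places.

0.90

r_true = r_obs / √(r_xx · r_yy) = 0.61 / √(0.57 × 0.81) = 0.61 / √0.4617 = 0.61 / 0.6795 ≈ 0.90.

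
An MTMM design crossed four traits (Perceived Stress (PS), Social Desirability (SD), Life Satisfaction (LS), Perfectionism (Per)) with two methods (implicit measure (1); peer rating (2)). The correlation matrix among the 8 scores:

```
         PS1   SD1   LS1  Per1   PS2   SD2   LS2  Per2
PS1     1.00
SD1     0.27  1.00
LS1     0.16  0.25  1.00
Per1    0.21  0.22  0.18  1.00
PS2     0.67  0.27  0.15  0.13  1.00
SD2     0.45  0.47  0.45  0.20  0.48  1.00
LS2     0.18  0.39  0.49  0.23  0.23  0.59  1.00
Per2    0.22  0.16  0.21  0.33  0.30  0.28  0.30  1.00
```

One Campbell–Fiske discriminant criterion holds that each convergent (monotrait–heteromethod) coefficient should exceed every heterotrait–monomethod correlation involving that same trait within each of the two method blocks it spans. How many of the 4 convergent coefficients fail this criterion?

2

Each convergent coefficient versus the relevant comparison correlations:
PS (methods 1·2): 0.67 vs {0.27, 0.48, 0.16, 0.23, 0.21, 0.30} → pass.
SD (methods 1·2): 0.47 vs {0.27, 0.48, 0.25, 0.59, 0.22, 0.28} → fail.
LS (methods 1·2): 0.49 vs {0.16, 0.23, 0.25, 0.59, 0.18, 0.30} → fail.
Per (methods 1·2): 0.33 vs {0.21, 0.30, 0.22, 0.28, 0.18, 0.30} → pass.
2 of 4 fail.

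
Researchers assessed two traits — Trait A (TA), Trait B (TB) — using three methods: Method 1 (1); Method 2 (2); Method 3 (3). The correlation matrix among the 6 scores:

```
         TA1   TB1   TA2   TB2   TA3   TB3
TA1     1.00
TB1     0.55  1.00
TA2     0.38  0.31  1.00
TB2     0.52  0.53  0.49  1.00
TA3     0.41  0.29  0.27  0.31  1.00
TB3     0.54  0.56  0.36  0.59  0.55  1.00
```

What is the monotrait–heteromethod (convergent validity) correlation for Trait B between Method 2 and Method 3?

Same trait (TB), different methods: r(TB2, TB3) = 0.59.

0.59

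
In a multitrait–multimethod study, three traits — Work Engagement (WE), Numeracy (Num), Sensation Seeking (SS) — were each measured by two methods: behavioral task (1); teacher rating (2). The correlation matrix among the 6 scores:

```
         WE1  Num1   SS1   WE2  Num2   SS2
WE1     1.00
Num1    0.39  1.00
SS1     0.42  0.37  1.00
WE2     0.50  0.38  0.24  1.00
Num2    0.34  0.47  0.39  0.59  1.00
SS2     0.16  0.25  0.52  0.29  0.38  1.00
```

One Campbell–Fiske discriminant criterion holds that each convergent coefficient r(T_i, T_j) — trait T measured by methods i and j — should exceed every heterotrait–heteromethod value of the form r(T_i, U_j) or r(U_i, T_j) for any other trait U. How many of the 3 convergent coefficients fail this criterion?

0

Each convergent coefficient versus the relevant comparison correlations:
WE (methods 1·2): 0.50 vs {0.34, 0.38, 0.16, 0.24} → pass.
Num (methods 1·2): 0.47 vs {0.38, 0.34, 0.25, 0.39} → pass.
SS (methods 1·2): 0.52 vs {0.24, 0.16, 0.39, 0.25} → pass.
0 of 3 fail.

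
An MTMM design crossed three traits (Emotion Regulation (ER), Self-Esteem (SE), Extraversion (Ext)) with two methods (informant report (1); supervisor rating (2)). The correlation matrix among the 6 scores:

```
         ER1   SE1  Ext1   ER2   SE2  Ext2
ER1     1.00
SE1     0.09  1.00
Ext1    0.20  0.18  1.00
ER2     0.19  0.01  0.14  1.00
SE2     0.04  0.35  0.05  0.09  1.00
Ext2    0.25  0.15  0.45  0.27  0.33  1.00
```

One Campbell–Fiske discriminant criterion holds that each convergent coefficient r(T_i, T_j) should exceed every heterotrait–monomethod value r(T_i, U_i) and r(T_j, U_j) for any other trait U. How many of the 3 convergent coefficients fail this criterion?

Checking each validity diagonal entry against its comparison values:
ER (methods 1·2): 0.19 vs {0.09, 0.09, 0.20, 0.27} → fail.
SE (methods 1·2): 0.35 vs {0.09, 0.09, 0.18, 0.33} → pass.
Ext (methods 1·2): 0.45 vs {0.20, 0.27, 0.18, 0.33} → pass.
1 of 3 fail.

1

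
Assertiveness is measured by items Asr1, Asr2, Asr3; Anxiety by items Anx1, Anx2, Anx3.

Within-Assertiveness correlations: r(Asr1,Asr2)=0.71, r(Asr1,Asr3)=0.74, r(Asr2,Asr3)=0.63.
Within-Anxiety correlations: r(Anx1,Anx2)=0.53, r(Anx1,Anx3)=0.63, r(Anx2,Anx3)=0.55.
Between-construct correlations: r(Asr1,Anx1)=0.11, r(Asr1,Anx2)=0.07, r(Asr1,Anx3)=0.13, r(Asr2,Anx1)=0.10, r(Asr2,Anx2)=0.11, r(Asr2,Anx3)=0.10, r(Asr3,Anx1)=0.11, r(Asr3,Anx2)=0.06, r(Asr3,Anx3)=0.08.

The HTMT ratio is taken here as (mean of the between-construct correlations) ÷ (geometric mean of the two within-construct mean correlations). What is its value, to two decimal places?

Mean between = 0.87/9 = 0.0967.
Mean within-Asr = 2.08/3 = 0.6933; mean within-Anx = 1.71/3 = 0.5700.
Geometric mean = √(0.6933 × 0.5700) = 0.6286.
HTMT = 0.0967 / 0.6286 = 0.15.

0.15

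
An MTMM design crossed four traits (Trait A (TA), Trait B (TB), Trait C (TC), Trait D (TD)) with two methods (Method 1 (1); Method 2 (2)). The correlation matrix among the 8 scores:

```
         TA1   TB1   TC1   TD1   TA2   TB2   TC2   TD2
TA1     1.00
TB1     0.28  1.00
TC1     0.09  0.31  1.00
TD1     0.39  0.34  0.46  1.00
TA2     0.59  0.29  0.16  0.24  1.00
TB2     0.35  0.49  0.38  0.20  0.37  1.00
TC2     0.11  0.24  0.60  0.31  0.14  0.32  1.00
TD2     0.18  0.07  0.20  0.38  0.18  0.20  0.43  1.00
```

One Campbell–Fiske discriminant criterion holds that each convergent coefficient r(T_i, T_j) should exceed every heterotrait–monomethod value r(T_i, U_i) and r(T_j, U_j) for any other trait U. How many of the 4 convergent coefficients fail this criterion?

Each convergent coefficient versus the relevant comparison correlations:
TA (methods 1·2): 0.59 vs {0.28, 0.37, 0.09, 0.14, 0.39, 0.18} → pass.
TB (methods 1·2): 0.49 vs {0.28, 0.37, 0.31, 0.32, 0.34, 0.20} → pass.
TC (methods 1·2): 0.60 vs {0.09, 0.14, 0.31, 0.32, 0.46, 0.43} → pass.
TD (methods 1·2): 0.38 vs {0.39, 0.18, 0.34, 0.20, 0.46, 0.43} → fail.
1 of 4 fail.

1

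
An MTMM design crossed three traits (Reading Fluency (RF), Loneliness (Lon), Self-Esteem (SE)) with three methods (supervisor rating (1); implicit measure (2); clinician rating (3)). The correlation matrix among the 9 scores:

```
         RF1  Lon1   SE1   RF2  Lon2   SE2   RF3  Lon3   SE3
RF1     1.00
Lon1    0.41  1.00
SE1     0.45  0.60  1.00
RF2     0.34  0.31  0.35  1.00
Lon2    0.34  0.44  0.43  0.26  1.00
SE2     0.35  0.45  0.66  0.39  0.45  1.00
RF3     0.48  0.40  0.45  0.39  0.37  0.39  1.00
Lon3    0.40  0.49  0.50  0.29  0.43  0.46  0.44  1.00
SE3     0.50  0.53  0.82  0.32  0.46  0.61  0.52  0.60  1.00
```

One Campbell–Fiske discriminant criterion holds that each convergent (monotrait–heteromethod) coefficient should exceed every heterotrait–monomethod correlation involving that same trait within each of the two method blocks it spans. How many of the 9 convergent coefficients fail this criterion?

6

Each convergent coefficient versus the relevant comparison correlations:
RF (methods 1·2): 0.34 vs {0.41, 0.26, 0.45, 0.39} → fail.
RF (methods 1·3): 0.48 vs {0.41, 0.44, 0.45, 0.52} → fail.
RF (methods 2·3): 0.39 vs {0.26, 0.44, 0.39, 0.52} → fail.
Lon (methods 1·2): 0.44 vs {0.41, 0.26, 0.60, 0.45} → fail.
Lon (methods 1·3): 0.49 vs {0.41, 0.44, 0.60, 0.60} → fail.
Lon (methods 2·3): 0.43 vs {0.26, 0.44, 0.45, 0.60} → fail.
SE (methods 1·2): 0.66 vs {0.45, 0.39, 0.60, 0.45} → pass.
SE (methods 1·3): 0.82 vs {0.45, 0.52, 0.60, 0.60} → pass.
SE (methods 2·3): 0.61 vs {0.39, 0.52, 0.45, 0.60} → pass.
6 of 9 fail.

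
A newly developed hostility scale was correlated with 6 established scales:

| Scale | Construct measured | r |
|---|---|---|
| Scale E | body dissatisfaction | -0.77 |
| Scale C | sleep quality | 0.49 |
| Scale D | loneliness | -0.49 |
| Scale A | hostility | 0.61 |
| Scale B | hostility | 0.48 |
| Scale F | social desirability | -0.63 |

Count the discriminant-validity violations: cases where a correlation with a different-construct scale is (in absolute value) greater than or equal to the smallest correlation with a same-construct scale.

4

Convergent (same construct = hostility): Scale A, Scale B.
Smallest convergent = 0.48. Discriminant |r|: 0.77, 0.49, 0.49, 0.63; count ≥ 0.48 → 4.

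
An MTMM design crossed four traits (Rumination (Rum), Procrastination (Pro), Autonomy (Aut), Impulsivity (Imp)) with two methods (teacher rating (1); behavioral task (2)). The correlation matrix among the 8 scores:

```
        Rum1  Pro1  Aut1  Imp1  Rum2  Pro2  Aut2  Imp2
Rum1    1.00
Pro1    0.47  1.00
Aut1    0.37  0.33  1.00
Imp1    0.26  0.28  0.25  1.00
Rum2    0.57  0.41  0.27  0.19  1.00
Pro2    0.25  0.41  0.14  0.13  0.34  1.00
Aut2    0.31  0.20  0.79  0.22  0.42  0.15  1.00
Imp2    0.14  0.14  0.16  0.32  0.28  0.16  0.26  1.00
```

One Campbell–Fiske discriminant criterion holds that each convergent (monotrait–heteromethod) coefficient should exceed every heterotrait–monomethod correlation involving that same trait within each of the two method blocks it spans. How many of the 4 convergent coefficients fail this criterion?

Each convergent coefficient versus the relevant comparison correlations:
Rum (methods 1·2): 0.57 vs {0.47, 0.34, 0.37, 0.42, 0.26, 0.28} → pass.
Pro (methods 1·2): 0.41 vs {0.47, 0.34, 0.33, 0.15, 0.28, 0.16} → fail.
Aut (methods 1·2): 0.79 vs {0.37, 0.42, 0.33, 0.15, 0.25, 0.26} → pass.
Imp (methods 1·2): 0.32 vs {0.26, 0.28, 0.28, 0.16, 0.25, 0.26} → pass.
1 of 4 fail.

1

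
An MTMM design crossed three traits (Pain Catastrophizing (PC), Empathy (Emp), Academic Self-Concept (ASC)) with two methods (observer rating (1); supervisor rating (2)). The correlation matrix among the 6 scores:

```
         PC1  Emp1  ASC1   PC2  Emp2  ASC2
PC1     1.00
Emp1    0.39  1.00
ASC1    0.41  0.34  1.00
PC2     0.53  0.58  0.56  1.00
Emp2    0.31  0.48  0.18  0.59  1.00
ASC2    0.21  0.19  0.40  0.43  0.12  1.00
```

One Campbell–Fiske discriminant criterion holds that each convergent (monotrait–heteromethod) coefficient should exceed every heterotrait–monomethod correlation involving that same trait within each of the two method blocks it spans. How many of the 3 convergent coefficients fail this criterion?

Convergent coefficients and their comparison sets:
PC (methods 1·2): 0.53 vs {0.39, 0.59, 0.41, 0.43} → fail.
Emp (methods 1·2): 0.48 vs {0.39, 0.59, 0.34, 0.12} → fail.
ASC (methods 1·2): 0.40 vs {0.41, 0.43, 0.34, 0.12} → fail.
3 of 3 fail.

3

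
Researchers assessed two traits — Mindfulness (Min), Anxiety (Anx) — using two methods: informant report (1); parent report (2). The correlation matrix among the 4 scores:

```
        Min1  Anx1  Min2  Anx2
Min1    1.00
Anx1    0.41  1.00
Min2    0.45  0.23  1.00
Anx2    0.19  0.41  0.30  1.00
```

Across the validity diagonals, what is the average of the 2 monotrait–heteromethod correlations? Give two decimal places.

0.43

Convergent values: 0.45, 0.41; mean = 0.86/2 = 0.43.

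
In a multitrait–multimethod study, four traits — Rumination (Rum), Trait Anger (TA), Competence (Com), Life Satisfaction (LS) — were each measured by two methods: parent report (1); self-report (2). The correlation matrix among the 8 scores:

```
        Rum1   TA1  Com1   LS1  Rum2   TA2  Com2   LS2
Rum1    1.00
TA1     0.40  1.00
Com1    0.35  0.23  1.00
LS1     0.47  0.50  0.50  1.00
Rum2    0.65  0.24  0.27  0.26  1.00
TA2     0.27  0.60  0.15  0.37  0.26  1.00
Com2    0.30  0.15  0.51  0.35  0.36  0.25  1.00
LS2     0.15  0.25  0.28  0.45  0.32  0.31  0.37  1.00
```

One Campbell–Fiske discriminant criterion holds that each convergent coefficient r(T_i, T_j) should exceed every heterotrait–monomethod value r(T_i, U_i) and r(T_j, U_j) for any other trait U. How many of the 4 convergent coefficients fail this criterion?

1

Checking each validity diagonal entry against its comparison values:
Rum (methods 1·2): 0.65 vs {0.40, 0.26, 0.35, 0.36, 0.47, 0.32} → pass.
TA (methods 1·2): 0.60 vs {0.40, 0.26, 0.23, 0.25, 0.50, 0.31} → pass.
Com (methods 1·2): 0.51 vs {0.35, 0.36, 0.23, 0.25, 0.50, 0.37} → pass.
LS (methods 1·2): 0.45 vs {0.47, 0.32, 0.50, 0.31, 0.50, 0.37} → fail.
1 of 4 fail.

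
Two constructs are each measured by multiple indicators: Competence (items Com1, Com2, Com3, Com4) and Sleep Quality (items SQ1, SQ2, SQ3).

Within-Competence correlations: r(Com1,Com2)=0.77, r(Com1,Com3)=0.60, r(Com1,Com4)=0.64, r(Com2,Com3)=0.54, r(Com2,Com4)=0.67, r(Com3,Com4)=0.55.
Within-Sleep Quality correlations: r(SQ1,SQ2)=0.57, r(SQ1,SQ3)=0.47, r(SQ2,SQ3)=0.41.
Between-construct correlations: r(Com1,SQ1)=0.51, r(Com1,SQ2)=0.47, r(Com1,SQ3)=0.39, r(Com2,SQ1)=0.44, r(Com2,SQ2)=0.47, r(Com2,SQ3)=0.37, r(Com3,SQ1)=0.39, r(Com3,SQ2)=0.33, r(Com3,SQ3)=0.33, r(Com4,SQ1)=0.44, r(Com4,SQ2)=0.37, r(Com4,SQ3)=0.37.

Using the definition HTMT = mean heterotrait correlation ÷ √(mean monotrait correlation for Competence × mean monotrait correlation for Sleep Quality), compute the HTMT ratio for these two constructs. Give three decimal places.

Between-construct mean = 4.88/12 = 0.4067.
Mean within-Com = 3.77/6 = 0.6283; mean within-SQ = 1.45/3 = 0.4833.
Geometric mean = √(0.6283 × 0.4833) = 0.5511.
HTMT = 0.4067 / 0.5511 = 0.738.

0.738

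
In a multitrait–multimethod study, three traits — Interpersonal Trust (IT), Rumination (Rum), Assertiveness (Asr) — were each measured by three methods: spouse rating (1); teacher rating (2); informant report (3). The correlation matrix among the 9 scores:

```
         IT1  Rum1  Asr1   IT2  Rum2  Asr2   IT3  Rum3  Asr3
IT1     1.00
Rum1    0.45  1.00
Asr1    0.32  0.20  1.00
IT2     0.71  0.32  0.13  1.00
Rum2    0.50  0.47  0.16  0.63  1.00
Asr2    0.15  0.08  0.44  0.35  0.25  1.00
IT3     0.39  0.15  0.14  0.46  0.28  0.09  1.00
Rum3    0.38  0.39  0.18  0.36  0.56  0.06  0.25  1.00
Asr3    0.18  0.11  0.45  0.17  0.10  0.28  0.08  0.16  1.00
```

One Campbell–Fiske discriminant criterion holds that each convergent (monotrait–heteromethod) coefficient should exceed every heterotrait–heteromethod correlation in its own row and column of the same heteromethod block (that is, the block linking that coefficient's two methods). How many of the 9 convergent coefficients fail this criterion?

Each convergent coefficient versus the relevant comparison correlations:
IT (methods 1·2): 0.71 vs {0.50, 0.32, 0.15, 0.13} → pass.
IT (methods 1·3): 0.39 vs {0.38, 0.15, 0.18, 0.14} → pass.
IT (methods 2·3): 0.46 vs {0.36, 0.28, 0.17, 0.09} → pass.
Rum (methods 1·2): 0.47 vs {0.32, 0.50, 0.08, 0.16} → fail.
Rum (methods 1·3): 0.39 vs {0.15, 0.38, 0.11, 0.18} → pass.
Rum (methods 2·3): 0.56 vs {0.28, 0.36, 0.10, 0.06} → pass.
Asr (methods 1·2): 0.44 vs {0.13, 0.15, 0.16, 0.08} → pass.
Asr (methods 1·3): 0.45 vs {0.14, 0.18, 0.18, 0.11} → pass.
Asr (methods 2·3): 0.28 vs {0.09, 0.17, 0.06, 0.10} → pass.
1 of 9 fail.

1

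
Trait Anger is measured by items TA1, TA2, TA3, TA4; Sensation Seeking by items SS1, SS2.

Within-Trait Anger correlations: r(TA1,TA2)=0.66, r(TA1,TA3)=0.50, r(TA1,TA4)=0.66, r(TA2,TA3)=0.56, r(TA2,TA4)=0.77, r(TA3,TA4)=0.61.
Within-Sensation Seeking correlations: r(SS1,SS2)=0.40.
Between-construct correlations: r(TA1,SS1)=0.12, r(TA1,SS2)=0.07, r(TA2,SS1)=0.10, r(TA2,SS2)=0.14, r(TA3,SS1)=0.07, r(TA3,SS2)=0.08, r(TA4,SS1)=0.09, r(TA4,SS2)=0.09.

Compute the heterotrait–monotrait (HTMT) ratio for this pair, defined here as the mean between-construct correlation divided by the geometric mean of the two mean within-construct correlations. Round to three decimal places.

Between-construct mean = 0.76/8 = 0.0950.
Mean within-TA = 3.76/6 = 0.6267; mean within-SS = 0.40/1 = 0.4000.
Geometric mean = √(0.6267 × 0.4000) = 0.5007.
HTMT = 0.0950 / 0.5007 = 0.190.

0.190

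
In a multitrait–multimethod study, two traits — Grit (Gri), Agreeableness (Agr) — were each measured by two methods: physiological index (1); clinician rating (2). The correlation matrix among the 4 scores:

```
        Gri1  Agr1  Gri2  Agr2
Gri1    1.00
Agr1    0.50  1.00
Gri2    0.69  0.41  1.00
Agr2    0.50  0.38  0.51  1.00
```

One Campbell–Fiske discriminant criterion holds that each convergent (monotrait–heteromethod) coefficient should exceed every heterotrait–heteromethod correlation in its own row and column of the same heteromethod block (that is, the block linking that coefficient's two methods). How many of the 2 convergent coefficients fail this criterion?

1

Convergent coefficients and their comparison sets:
Gri (methods 1·2): 0.69 vs {0.50, 0.41} → pass.
Agr (methods 1·2): 0.38 vs {0.41, 0.50} → fail.
1 of 2 fail.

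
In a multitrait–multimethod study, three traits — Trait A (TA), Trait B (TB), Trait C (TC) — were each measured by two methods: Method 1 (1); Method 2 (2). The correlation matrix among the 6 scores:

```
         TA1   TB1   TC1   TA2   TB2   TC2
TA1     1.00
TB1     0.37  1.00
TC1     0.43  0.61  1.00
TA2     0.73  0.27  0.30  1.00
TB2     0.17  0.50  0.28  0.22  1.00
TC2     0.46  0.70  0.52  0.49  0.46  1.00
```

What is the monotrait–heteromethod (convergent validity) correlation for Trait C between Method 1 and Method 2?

Same trait (TC), different methods: r(TC1, TC2) = 0.52.

0.52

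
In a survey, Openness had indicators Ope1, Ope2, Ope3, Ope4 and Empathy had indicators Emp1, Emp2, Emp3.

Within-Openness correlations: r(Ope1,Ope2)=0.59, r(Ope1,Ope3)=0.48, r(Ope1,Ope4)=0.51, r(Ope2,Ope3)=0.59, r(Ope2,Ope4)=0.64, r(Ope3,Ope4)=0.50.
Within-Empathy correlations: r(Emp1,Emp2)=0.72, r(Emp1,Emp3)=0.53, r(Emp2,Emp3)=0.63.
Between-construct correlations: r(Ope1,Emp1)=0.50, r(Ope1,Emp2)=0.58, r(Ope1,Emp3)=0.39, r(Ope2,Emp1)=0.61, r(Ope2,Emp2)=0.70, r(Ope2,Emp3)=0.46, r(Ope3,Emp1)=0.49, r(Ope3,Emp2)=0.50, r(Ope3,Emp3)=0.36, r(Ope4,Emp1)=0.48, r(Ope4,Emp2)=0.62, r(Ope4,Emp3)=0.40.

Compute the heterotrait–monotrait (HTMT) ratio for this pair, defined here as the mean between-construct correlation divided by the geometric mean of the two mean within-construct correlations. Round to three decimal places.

0.863

Between-construct mean = 6.09/12 = 0.5075.
Mean within-Ope = 3.31/6 = 0.5517; mean within-Emp = 1.88/3 = 0.6267.
Geometric mean = √(0.5517 × 0.6267) = 0.5880.
HTMT = 0.5075 / 0.5880 = 0.863.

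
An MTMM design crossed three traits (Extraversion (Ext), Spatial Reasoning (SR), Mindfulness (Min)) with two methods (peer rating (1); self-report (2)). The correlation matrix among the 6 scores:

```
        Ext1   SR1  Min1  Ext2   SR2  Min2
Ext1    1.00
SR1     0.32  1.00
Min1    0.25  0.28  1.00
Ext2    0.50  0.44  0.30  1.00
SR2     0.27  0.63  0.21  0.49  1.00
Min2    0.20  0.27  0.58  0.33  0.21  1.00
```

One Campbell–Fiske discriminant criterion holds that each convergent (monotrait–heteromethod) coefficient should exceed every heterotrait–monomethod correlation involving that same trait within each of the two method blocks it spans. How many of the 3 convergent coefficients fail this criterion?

0

Each convergent coefficient versus the relevant comparison correlations:
Ext (methods 1·2): 0.50 vs {0.32, 0.49, 0.25, 0.33} → pass.
SR (methods 1·2): 0.63 vs {0.32, 0.49, 0.28, 0.21} → pass.
Min (methods 1·2): 0.58 vs {0.25, 0.33, 0.28, 0.21} → pass.
0 of 3 fail.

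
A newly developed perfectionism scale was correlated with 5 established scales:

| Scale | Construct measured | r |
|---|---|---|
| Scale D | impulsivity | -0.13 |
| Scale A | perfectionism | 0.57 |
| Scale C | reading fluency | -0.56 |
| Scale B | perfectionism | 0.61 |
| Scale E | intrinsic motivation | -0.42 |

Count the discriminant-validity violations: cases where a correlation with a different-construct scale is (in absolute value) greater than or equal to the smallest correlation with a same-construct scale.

0

Convergent (same construct = perfectionism): Scale A, Scale B.
Smallest convergent = 0.57. Discriminant |r|: 0.13, 0.56, 0.42; count ≥ 0.57 → 0.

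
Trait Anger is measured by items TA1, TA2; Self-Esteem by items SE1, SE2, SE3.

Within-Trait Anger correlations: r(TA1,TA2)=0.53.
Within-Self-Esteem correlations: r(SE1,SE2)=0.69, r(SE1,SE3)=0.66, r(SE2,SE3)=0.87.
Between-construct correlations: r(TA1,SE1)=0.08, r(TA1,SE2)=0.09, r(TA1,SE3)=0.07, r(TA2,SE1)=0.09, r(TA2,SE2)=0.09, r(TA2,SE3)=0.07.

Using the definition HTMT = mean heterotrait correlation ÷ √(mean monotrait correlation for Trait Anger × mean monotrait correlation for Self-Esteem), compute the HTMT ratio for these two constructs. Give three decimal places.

Mean heterotrait r = 0.49/6 = 0.0817.
Mean within-TA = 0.53/1 = 0.5300; mean within-SE = 2.22/3 = 0.7400.
Geometric mean = √(0.5300 × 0.7400) = 0.6263.
HTMT = 0.0817 / 0.6263 = 0.130.

0.130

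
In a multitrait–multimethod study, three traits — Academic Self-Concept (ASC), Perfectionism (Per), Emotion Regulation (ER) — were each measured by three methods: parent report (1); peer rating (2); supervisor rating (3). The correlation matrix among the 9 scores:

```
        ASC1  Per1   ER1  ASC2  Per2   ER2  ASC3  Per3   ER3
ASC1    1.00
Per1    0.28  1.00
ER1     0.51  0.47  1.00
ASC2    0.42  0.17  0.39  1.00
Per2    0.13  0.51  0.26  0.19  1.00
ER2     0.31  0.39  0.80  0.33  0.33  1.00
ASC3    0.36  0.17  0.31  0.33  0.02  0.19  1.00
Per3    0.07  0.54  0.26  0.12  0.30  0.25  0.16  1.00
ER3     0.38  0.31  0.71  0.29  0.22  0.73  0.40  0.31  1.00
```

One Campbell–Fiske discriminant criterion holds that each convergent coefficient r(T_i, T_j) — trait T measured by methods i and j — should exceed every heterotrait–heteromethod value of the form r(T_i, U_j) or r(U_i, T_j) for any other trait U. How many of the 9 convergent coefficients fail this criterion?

1

Convergent coefficients and their comparison sets:
ASC (methods 1·2): 0.42 vs {0.13, 0.17, 0.31, 0.39} → pass.
ASC (methods 1·3): 0.36 vs {0.07, 0.17, 0.38, 0.31} → fail.
ASC (methods 2·3): 0.33 vs {0.12, 0.02, 0.29, 0.19} → pass.
Per (methods 1·2): 0.51 vs {0.17, 0.13, 0.39, 0.26} → pass.
Per (methods 1·3): 0.54 vs {0.17, 0.07, 0.31, 0.26} → pass.
Per (methods 2·3): 0.30 vs {0.02, 0.12, 0.22, 0.25} → pass.
ER (methods 1·2): 0.80 vs {0.39, 0.31, 0.26, 0.39} → pass.
ER (methods 1·3): 0.71 vs {0.31, 0.38, 0.26, 0.31} → pass.
ER (methods 2·3): 0.73 vs {0.19, 0.29, 0.25, 0.22} → pass.
1 of 9 fail.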